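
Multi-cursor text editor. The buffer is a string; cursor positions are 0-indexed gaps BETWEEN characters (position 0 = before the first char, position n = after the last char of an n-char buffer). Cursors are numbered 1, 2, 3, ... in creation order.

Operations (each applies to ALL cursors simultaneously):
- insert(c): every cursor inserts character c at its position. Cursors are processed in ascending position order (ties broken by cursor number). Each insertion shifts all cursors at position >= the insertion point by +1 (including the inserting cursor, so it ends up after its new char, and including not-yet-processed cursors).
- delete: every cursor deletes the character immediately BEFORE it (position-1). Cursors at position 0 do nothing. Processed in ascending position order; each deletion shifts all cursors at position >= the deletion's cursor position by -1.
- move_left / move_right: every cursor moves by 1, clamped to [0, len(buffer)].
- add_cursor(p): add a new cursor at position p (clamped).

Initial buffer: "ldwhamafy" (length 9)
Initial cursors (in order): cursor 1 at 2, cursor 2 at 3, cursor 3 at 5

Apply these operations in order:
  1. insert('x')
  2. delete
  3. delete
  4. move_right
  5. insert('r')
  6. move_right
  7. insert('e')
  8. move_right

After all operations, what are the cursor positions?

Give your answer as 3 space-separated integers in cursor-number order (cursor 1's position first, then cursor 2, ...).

Answer: 8 8 11

Derivation:
After op 1 (insert('x')): buffer="ldxwxhaxmafy" (len 12), cursors c1@3 c2@5 c3@8, authorship ..1.2..3....
After op 2 (delete): buffer="ldwhamafy" (len 9), cursors c1@2 c2@3 c3@5, authorship .........
After op 3 (delete): buffer="lhmafy" (len 6), cursors c1@1 c2@1 c3@2, authorship ......
After op 4 (move_right): buffer="lhmafy" (len 6), cursors c1@2 c2@2 c3@3, authorship ......
After op 5 (insert('r')): buffer="lhrrmrafy" (len 9), cursors c1@4 c2@4 c3@6, authorship ..12.3...
After op 6 (move_right): buffer="lhrrmrafy" (len 9), cursors c1@5 c2@5 c3@7, authorship ..12.3...
After op 7 (insert('e')): buffer="lhrrmeeraefy" (len 12), cursors c1@7 c2@7 c3@10, authorship ..12.123.3..
After op 8 (move_right): buffer="lhrrmeeraefy" (len 12), cursors c1@8 c2@8 c3@11, authorship ..12.123.3..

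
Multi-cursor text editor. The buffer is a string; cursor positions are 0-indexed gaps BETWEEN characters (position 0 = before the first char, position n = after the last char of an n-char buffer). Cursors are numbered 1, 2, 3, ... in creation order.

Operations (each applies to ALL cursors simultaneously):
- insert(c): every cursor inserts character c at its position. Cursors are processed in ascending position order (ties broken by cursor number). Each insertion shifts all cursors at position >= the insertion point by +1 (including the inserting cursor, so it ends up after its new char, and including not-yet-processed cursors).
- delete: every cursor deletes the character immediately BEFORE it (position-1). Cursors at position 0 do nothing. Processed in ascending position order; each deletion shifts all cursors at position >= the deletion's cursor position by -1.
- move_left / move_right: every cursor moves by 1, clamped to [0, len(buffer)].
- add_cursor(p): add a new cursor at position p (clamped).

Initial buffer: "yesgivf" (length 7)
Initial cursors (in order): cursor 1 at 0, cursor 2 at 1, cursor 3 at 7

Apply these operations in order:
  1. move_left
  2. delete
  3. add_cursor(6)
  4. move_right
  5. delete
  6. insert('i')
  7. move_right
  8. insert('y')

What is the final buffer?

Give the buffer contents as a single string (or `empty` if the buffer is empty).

Answer: iieyysgiiyy

Derivation:
After op 1 (move_left): buffer="yesgivf" (len 7), cursors c1@0 c2@0 c3@6, authorship .......
After op 2 (delete): buffer="yesgif" (len 6), cursors c1@0 c2@0 c3@5, authorship ......
After op 3 (add_cursor(6)): buffer="yesgif" (len 6), cursors c1@0 c2@0 c3@5 c4@6, authorship ......
After op 4 (move_right): buffer="yesgif" (len 6), cursors c1@1 c2@1 c3@6 c4@6, authorship ......
After op 5 (delete): buffer="esg" (len 3), cursors c1@0 c2@0 c3@3 c4@3, authorship ...
After op 6 (insert('i')): buffer="iiesgii" (len 7), cursors c1@2 c2@2 c3@7 c4@7, authorship 12...34
After op 7 (move_right): buffer="iiesgii" (len 7), cursors c1@3 c2@3 c3@7 c4@7, authorship 12...34
After op 8 (insert('y')): buffer="iieyysgiiyy" (len 11), cursors c1@5 c2@5 c3@11 c4@11, authorship 12.12..3434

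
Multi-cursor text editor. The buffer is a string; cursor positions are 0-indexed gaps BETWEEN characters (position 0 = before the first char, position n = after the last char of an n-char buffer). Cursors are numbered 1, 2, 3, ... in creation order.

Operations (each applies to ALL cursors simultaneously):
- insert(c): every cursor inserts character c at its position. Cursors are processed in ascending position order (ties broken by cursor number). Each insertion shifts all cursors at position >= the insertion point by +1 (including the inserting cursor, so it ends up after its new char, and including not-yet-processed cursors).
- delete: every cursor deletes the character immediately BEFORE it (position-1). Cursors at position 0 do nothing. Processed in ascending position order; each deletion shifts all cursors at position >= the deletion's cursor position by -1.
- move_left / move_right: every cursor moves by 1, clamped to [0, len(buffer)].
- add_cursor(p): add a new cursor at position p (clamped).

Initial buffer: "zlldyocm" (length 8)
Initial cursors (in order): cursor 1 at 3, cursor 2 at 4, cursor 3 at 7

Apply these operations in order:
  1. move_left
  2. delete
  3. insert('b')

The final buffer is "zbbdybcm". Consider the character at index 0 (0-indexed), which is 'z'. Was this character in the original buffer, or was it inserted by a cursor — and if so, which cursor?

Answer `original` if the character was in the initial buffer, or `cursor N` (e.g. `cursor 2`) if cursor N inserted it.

After op 1 (move_left): buffer="zlldyocm" (len 8), cursors c1@2 c2@3 c3@6, authorship ........
After op 2 (delete): buffer="zdycm" (len 5), cursors c1@1 c2@1 c3@3, authorship .....
After op 3 (insert('b')): buffer="zbbdybcm" (len 8), cursors c1@3 c2@3 c3@6, authorship .12..3..
Authorship (.=original, N=cursor N): . 1 2 . . 3 . .
Index 0: author = original

Answer: original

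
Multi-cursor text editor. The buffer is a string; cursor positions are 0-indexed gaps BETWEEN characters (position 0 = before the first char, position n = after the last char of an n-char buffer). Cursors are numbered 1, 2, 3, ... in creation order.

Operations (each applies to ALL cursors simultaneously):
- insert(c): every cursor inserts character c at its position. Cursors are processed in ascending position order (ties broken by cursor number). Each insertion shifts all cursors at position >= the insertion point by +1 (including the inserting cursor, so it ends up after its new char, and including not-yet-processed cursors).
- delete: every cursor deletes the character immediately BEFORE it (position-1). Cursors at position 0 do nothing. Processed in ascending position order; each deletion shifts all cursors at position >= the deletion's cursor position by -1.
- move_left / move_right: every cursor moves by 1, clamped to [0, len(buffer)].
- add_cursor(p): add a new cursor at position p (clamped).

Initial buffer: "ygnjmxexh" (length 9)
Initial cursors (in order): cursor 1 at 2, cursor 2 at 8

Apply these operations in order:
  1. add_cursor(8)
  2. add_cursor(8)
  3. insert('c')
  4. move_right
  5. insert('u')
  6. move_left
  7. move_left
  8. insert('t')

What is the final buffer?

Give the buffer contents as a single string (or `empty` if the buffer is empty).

Answer: ygctnujmxexccchutttuu

Derivation:
After op 1 (add_cursor(8)): buffer="ygnjmxexh" (len 9), cursors c1@2 c2@8 c3@8, authorship .........
After op 2 (add_cursor(8)): buffer="ygnjmxexh" (len 9), cursors c1@2 c2@8 c3@8 c4@8, authorship .........
After op 3 (insert('c')): buffer="ygcnjmxexccch" (len 13), cursors c1@3 c2@12 c3@12 c4@12, authorship ..1......234.
After op 4 (move_right): buffer="ygcnjmxexccch" (len 13), cursors c1@4 c2@13 c3@13 c4@13, authorship ..1......234.
After op 5 (insert('u')): buffer="ygcnujmxexccchuuu" (len 17), cursors c1@5 c2@17 c3@17 c4@17, authorship ..1.1.....234.234
After op 6 (move_left): buffer="ygcnujmxexccchuuu" (len 17), cursors c1@4 c2@16 c3@16 c4@16, authorship ..1.1.....234.234
After op 7 (move_left): buffer="ygcnujmxexccchuuu" (len 17), cursors c1@3 c2@15 c3@15 c4@15, authorship ..1.1.....234.234
After op 8 (insert('t')): buffer="ygctnujmxexccchutttuu" (len 21), cursors c1@4 c2@19 c3@19 c4@19, authorship ..11.1.....234.223434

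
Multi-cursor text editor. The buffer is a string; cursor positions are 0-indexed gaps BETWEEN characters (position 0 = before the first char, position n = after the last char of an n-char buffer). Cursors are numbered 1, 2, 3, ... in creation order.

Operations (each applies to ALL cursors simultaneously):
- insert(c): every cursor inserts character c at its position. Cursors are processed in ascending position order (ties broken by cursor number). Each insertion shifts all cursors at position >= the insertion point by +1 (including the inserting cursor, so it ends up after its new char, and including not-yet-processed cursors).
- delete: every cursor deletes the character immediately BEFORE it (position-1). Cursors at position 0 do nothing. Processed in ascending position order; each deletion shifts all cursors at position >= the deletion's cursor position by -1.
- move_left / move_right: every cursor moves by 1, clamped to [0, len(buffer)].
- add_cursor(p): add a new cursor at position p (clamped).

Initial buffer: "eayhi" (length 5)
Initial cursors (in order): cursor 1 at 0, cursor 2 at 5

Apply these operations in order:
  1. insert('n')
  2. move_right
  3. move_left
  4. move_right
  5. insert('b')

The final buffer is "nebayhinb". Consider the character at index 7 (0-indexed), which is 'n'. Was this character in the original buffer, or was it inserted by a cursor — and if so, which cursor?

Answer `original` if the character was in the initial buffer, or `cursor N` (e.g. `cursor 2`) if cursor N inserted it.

Answer: cursor 2

Derivation:
After op 1 (insert('n')): buffer="neayhin" (len 7), cursors c1@1 c2@7, authorship 1.....2
After op 2 (move_right): buffer="neayhin" (len 7), cursors c1@2 c2@7, authorship 1.....2
After op 3 (move_left): buffer="neayhin" (len 7), cursors c1@1 c2@6, authorship 1.....2
After op 4 (move_right): buffer="neayhin" (len 7), cursors c1@2 c2@7, authorship 1.....2
After op 5 (insert('b')): buffer="nebayhinb" (len 9), cursors c1@3 c2@9, authorship 1.1....22
Authorship (.=original, N=cursor N): 1 . 1 . . . . 2 2
Index 7: author = 2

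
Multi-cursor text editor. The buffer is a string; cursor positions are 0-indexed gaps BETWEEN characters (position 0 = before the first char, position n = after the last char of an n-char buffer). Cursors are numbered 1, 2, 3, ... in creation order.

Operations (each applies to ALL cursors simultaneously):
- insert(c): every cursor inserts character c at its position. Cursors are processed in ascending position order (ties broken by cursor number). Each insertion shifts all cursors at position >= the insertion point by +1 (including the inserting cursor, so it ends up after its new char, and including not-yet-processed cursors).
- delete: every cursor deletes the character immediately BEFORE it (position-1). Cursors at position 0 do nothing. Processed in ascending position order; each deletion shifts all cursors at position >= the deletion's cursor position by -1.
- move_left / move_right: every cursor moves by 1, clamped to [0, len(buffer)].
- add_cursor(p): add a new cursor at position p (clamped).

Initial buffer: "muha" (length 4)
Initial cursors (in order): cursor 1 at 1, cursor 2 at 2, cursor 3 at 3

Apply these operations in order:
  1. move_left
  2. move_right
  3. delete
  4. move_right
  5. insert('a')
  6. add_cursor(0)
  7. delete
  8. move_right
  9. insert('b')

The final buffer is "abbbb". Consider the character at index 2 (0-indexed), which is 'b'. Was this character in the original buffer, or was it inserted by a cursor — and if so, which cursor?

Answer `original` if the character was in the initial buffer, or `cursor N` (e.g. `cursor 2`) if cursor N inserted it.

Answer: cursor 2

Derivation:
After op 1 (move_left): buffer="muha" (len 4), cursors c1@0 c2@1 c3@2, authorship ....
After op 2 (move_right): buffer="muha" (len 4), cursors c1@1 c2@2 c3@3, authorship ....
After op 3 (delete): buffer="a" (len 1), cursors c1@0 c2@0 c3@0, authorship .
After op 4 (move_right): buffer="a" (len 1), cursors c1@1 c2@1 c3@1, authorship .
After op 5 (insert('a')): buffer="aaaa" (len 4), cursors c1@4 c2@4 c3@4, authorship .123
After op 6 (add_cursor(0)): buffer="aaaa" (len 4), cursors c4@0 c1@4 c2@4 c3@4, authorship .123
After op 7 (delete): buffer="a" (len 1), cursors c4@0 c1@1 c2@1 c3@1, authorship .
After op 8 (move_right): buffer="a" (len 1), cursors c1@1 c2@1 c3@1 c4@1, authorship .
After op 9 (insert('b')): buffer="abbbb" (len 5), cursors c1@5 c2@5 c3@5 c4@5, authorship .1234
Authorship (.=original, N=cursor N): . 1 2 3 4
Index 2: author = 2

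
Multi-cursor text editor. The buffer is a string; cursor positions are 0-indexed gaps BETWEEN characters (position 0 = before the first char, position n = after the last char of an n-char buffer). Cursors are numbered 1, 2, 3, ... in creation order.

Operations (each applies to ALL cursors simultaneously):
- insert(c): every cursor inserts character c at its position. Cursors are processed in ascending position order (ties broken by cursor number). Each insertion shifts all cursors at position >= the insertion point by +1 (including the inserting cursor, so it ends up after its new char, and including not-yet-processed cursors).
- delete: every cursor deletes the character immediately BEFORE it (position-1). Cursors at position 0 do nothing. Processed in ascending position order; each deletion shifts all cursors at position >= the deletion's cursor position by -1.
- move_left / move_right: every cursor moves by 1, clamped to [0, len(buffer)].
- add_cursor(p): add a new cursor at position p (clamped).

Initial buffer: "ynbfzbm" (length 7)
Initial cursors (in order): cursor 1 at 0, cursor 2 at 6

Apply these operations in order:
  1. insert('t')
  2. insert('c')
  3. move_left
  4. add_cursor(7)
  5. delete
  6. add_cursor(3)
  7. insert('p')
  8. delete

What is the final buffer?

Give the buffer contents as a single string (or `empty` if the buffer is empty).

After op 1 (insert('t')): buffer="tynbfzbtm" (len 9), cursors c1@1 c2@8, authorship 1......2.
After op 2 (insert('c')): buffer="tcynbfzbtcm" (len 11), cursors c1@2 c2@10, authorship 11......22.
After op 3 (move_left): buffer="tcynbfzbtcm" (len 11), cursors c1@1 c2@9, authorship 11......22.
After op 4 (add_cursor(7)): buffer="tcynbfzbtcm" (len 11), cursors c1@1 c3@7 c2@9, authorship 11......22.
After op 5 (delete): buffer="cynbfbcm" (len 8), cursors c1@0 c3@5 c2@6, authorship 1.....2.
After op 6 (add_cursor(3)): buffer="cynbfbcm" (len 8), cursors c1@0 c4@3 c3@5 c2@6, authorship 1.....2.
After op 7 (insert('p')): buffer="pcynpbfpbpcm" (len 12), cursors c1@1 c4@5 c3@8 c2@10, authorship 11..4..3.22.
After op 8 (delete): buffer="cynbfbcm" (len 8), cursors c1@0 c4@3 c3@5 c2@6, authorship 1.....2.

Answer: cynbfbcm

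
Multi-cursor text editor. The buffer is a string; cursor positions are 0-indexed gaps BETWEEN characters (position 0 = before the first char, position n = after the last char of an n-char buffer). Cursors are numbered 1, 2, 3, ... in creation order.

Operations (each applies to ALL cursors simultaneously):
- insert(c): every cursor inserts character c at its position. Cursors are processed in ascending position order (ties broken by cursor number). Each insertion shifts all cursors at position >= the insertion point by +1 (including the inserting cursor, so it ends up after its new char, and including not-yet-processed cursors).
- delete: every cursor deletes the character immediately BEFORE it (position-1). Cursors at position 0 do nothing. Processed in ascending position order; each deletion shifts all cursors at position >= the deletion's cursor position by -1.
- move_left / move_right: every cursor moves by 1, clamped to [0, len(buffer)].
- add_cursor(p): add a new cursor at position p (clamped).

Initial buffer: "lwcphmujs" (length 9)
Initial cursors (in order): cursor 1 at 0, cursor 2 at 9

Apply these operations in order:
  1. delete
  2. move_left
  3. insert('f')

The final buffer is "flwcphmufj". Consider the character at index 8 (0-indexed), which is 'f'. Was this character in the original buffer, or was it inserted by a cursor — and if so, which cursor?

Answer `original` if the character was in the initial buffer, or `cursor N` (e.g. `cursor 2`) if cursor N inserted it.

Answer: cursor 2

Derivation:
After op 1 (delete): buffer="lwcphmuj" (len 8), cursors c1@0 c2@8, authorship ........
After op 2 (move_left): buffer="lwcphmuj" (len 8), cursors c1@0 c2@7, authorship ........
After op 3 (insert('f')): buffer="flwcphmufj" (len 10), cursors c1@1 c2@9, authorship 1.......2.
Authorship (.=original, N=cursor N): 1 . . . . . . . 2 .
Index 8: author = 2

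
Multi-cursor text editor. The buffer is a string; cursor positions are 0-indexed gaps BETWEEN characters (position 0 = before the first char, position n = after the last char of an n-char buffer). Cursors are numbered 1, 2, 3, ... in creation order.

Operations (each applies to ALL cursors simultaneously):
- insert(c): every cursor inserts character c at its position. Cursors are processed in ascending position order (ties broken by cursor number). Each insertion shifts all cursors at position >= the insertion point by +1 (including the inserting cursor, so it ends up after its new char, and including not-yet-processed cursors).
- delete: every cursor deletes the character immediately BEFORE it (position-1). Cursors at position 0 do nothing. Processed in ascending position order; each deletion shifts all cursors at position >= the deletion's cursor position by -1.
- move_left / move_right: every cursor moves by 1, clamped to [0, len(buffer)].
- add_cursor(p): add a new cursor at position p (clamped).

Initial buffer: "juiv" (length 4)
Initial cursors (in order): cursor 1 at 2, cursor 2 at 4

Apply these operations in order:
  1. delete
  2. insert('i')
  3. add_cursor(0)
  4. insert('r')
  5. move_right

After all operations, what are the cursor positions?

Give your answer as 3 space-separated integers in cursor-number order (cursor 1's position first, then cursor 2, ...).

After op 1 (delete): buffer="ji" (len 2), cursors c1@1 c2@2, authorship ..
After op 2 (insert('i')): buffer="jiii" (len 4), cursors c1@2 c2@4, authorship .1.2
After op 3 (add_cursor(0)): buffer="jiii" (len 4), cursors c3@0 c1@2 c2@4, authorship .1.2
After op 4 (insert('r')): buffer="rjiriir" (len 7), cursors c3@1 c1@4 c2@7, authorship 3.11.22
After op 5 (move_right): buffer="rjiriir" (len 7), cursors c3@2 c1@5 c2@7, authorship 3.11.22

Answer: 5 7 2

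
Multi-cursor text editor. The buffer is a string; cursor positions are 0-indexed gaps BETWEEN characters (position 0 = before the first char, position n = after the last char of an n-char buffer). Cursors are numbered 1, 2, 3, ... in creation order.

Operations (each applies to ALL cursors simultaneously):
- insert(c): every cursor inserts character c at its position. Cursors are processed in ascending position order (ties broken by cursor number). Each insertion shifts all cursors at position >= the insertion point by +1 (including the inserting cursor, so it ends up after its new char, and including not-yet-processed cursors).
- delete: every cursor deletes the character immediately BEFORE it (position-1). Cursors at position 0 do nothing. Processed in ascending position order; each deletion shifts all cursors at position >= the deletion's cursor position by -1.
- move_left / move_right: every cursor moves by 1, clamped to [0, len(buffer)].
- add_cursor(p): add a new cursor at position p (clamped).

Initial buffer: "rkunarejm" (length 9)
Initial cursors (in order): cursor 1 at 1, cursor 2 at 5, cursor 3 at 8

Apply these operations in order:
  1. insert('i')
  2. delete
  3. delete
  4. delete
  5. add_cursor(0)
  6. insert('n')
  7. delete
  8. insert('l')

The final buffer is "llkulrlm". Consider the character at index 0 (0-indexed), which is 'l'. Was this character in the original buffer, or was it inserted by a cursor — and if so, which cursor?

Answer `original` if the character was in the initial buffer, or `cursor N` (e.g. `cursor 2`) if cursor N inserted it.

After op 1 (insert('i')): buffer="rikunairejim" (len 12), cursors c1@2 c2@7 c3@11, authorship .1....2...3.
After op 2 (delete): buffer="rkunarejm" (len 9), cursors c1@1 c2@5 c3@8, authorship .........
After op 3 (delete): buffer="kunrem" (len 6), cursors c1@0 c2@3 c3@5, authorship ......
After op 4 (delete): buffer="kurm" (len 4), cursors c1@0 c2@2 c3@3, authorship ....
After op 5 (add_cursor(0)): buffer="kurm" (len 4), cursors c1@0 c4@0 c2@2 c3@3, authorship ....
After op 6 (insert('n')): buffer="nnkunrnm" (len 8), cursors c1@2 c4@2 c2@5 c3@7, authorship 14..2.3.
After op 7 (delete): buffer="kurm" (len 4), cursors c1@0 c4@0 c2@2 c3@3, authorship ....
After op 8 (insert('l')): buffer="llkulrlm" (len 8), cursors c1@2 c4@2 c2@5 c3@7, authorship 14..2.3.
Authorship (.=original, N=cursor N): 1 4 . . 2 . 3 .
Index 0: author = 1

Answer: cursor 1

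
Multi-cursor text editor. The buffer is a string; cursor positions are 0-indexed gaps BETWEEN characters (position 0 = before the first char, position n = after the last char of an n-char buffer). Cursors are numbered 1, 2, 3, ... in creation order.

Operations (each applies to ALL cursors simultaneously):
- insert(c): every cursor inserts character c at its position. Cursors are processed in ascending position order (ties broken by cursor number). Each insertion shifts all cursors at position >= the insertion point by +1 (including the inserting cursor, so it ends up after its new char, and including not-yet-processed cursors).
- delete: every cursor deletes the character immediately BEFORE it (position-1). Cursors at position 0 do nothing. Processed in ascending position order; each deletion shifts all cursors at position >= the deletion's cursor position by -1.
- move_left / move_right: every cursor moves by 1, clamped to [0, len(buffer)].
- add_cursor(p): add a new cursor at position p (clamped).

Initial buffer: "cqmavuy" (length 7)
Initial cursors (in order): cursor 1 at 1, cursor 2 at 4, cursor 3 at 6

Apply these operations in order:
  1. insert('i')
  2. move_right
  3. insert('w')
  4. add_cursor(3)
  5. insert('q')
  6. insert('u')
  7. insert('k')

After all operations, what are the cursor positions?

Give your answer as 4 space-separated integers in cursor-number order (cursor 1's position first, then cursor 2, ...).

After op 1 (insert('i')): buffer="ciqmaivuiy" (len 10), cursors c1@2 c2@6 c3@9, authorship .1...2..3.
After op 2 (move_right): buffer="ciqmaivuiy" (len 10), cursors c1@3 c2@7 c3@10, authorship .1...2..3.
After op 3 (insert('w')): buffer="ciqwmaivwuiyw" (len 13), cursors c1@4 c2@9 c3@13, authorship .1.1..2.2.3.3
After op 4 (add_cursor(3)): buffer="ciqwmaivwuiyw" (len 13), cursors c4@3 c1@4 c2@9 c3@13, authorship .1.1..2.2.3.3
After op 5 (insert('q')): buffer="ciqqwqmaivwquiywq" (len 17), cursors c4@4 c1@6 c2@12 c3@17, authorship .1.411..2.22.3.33
After op 6 (insert('u')): buffer="ciqquwqumaivwquuiywqu" (len 21), cursors c4@5 c1@8 c2@15 c3@21, authorship .1.44111..2.222.3.333
After op 7 (insert('k')): buffer="ciqqukwqukmaivwqukuiywquk" (len 25), cursors c4@6 c1@10 c2@18 c3@25, authorship .1.4441111..2.2222.3.3333

Answer: 10 18 25 6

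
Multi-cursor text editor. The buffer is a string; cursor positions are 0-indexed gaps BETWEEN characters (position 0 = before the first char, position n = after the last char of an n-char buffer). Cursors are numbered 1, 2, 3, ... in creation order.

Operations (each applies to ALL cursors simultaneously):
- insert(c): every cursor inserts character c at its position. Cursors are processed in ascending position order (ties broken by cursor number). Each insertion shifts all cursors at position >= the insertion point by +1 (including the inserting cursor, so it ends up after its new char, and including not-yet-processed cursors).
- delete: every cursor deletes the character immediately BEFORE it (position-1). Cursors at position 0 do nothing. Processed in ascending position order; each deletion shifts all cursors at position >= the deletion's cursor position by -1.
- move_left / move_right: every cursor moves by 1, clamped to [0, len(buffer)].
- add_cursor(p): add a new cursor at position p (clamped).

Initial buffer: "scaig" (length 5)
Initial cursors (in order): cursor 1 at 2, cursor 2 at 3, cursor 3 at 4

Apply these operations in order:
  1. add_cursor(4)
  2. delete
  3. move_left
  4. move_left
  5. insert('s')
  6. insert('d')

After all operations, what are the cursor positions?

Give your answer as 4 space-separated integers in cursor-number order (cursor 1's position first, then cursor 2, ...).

After op 1 (add_cursor(4)): buffer="scaig" (len 5), cursors c1@2 c2@3 c3@4 c4@4, authorship .....
After op 2 (delete): buffer="g" (len 1), cursors c1@0 c2@0 c3@0 c4@0, authorship .
After op 3 (move_left): buffer="g" (len 1), cursors c1@0 c2@0 c3@0 c4@0, authorship .
After op 4 (move_left): buffer="g" (len 1), cursors c1@0 c2@0 c3@0 c4@0, authorship .
After op 5 (insert('s')): buffer="ssssg" (len 5), cursors c1@4 c2@4 c3@4 c4@4, authorship 1234.
After op 6 (insert('d')): buffer="ssssddddg" (len 9), cursors c1@8 c2@8 c3@8 c4@8, authorship 12341234.

Answer: 8 8 8 8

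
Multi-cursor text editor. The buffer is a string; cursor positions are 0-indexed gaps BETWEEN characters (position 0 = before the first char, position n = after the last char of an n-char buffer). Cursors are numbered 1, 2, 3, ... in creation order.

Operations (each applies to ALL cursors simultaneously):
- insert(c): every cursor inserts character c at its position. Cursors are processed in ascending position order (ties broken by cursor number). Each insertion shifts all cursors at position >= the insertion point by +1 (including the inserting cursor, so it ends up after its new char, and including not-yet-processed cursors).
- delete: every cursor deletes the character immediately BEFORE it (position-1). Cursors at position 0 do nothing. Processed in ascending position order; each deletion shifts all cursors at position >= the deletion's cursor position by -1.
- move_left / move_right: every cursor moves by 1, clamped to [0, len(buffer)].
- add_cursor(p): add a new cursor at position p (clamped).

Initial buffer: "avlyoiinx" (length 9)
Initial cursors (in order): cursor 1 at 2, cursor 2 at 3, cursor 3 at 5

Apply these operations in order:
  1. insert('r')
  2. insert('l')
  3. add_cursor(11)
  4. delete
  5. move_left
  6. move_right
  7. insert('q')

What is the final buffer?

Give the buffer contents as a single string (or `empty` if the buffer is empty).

After op 1 (insert('r')): buffer="avrlryoriinx" (len 12), cursors c1@3 c2@5 c3@8, authorship ..1.2..3....
After op 2 (insert('l')): buffer="avrllrlyorliinx" (len 15), cursors c1@4 c2@7 c3@11, authorship ..11.22..33....
After op 3 (add_cursor(11)): buffer="avrllrlyorliinx" (len 15), cursors c1@4 c2@7 c3@11 c4@11, authorship ..11.22..33....
After op 4 (delete): buffer="avrlryoiinx" (len 11), cursors c1@3 c2@5 c3@7 c4@7, authorship ..1.2......
After op 5 (move_left): buffer="avrlryoiinx" (len 11), cursors c1@2 c2@4 c3@6 c4@6, authorship ..1.2......
After op 6 (move_right): buffer="avrlryoiinx" (len 11), cursors c1@3 c2@5 c3@7 c4@7, authorship ..1.2......
After op 7 (insert('q')): buffer="avrqlrqyoqqiinx" (len 15), cursors c1@4 c2@7 c3@11 c4@11, authorship ..11.22..34....

Answer: avrqlrqyoqqiinx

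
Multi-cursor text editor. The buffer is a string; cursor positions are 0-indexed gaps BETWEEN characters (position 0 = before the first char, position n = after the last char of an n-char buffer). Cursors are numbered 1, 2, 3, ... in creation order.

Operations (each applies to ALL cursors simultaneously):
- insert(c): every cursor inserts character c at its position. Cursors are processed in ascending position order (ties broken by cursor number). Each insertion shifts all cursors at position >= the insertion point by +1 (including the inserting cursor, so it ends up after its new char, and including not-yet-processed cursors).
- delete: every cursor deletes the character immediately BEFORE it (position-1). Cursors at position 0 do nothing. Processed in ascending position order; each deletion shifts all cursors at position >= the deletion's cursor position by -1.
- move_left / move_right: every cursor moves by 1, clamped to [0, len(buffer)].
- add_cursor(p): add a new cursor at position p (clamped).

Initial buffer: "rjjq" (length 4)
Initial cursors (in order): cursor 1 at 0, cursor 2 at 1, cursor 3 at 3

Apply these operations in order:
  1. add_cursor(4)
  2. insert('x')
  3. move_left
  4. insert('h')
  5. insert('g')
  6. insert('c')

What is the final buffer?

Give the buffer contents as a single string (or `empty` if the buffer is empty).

Answer: hgcxrhgcxjjhgcxqhgcx

Derivation:
After op 1 (add_cursor(4)): buffer="rjjq" (len 4), cursors c1@0 c2@1 c3@3 c4@4, authorship ....
After op 2 (insert('x')): buffer="xrxjjxqx" (len 8), cursors c1@1 c2@3 c3@6 c4@8, authorship 1.2..3.4
After op 3 (move_left): buffer="xrxjjxqx" (len 8), cursors c1@0 c2@2 c3@5 c4@7, authorship 1.2..3.4
After op 4 (insert('h')): buffer="hxrhxjjhxqhx" (len 12), cursors c1@1 c2@4 c3@8 c4@11, authorship 11.22..33.44
After op 5 (insert('g')): buffer="hgxrhgxjjhgxqhgx" (len 16), cursors c1@2 c2@6 c3@11 c4@15, authorship 111.222..333.444
After op 6 (insert('c')): buffer="hgcxrhgcxjjhgcxqhgcx" (len 20), cursors c1@3 c2@8 c3@14 c4@19, authorship 1111.2222..3333.4444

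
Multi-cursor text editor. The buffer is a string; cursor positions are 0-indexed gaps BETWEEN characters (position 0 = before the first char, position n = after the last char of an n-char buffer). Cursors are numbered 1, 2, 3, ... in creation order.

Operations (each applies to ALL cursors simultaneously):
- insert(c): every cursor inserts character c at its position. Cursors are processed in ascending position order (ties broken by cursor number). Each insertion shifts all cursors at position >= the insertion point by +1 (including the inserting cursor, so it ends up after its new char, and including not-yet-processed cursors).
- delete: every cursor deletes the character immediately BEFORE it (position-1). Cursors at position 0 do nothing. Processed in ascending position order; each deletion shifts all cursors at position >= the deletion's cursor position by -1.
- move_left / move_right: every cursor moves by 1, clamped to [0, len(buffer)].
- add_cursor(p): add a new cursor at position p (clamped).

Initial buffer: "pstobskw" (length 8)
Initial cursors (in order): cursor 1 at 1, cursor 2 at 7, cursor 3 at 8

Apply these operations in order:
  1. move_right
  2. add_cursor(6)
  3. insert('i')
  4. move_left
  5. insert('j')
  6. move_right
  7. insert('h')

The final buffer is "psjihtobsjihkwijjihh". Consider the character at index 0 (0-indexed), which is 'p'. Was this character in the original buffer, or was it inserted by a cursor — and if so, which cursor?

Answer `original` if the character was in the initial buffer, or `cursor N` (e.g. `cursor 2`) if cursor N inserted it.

After op 1 (move_right): buffer="pstobskw" (len 8), cursors c1@2 c2@8 c3@8, authorship ........
After op 2 (add_cursor(6)): buffer="pstobskw" (len 8), cursors c1@2 c4@6 c2@8 c3@8, authorship ........
After op 3 (insert('i')): buffer="psitobsikwii" (len 12), cursors c1@3 c4@8 c2@12 c3@12, authorship ..1....4..23
After op 4 (move_left): buffer="psitobsikwii" (len 12), cursors c1@2 c4@7 c2@11 c3@11, authorship ..1....4..23
After op 5 (insert('j')): buffer="psjitobsjikwijji" (len 16), cursors c1@3 c4@9 c2@15 c3@15, authorship ..11....44..2233
After op 6 (move_right): buffer="psjitobsjikwijji" (len 16), cursors c1@4 c4@10 c2@16 c3@16, authorship ..11....44..2233
After op 7 (insert('h')): buffer="psjihtobsjihkwijjihh" (len 20), cursors c1@5 c4@12 c2@20 c3@20, authorship ..111....444..223323
Authorship (.=original, N=cursor N): . . 1 1 1 . . . . 4 4 4 . . 2 2 3 3 2 3
Index 0: author = original

Answer: original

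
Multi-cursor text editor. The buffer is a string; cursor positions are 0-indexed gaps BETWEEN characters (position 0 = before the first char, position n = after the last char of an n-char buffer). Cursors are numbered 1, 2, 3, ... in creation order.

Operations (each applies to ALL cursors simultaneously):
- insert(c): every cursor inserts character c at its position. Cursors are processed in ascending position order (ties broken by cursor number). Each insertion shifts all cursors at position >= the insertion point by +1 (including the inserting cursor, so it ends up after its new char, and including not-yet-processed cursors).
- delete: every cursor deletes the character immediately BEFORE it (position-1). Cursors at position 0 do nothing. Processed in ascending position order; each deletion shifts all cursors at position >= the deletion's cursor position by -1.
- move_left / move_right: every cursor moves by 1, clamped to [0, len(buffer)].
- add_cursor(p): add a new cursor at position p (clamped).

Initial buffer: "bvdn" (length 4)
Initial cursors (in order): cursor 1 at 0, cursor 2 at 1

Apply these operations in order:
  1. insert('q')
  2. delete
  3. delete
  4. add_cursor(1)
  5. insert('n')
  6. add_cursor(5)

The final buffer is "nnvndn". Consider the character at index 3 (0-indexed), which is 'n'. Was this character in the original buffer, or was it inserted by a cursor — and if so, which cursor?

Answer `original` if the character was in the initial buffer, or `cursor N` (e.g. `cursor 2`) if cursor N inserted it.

After op 1 (insert('q')): buffer="qbqvdn" (len 6), cursors c1@1 c2@3, authorship 1.2...
After op 2 (delete): buffer="bvdn" (len 4), cursors c1@0 c2@1, authorship ....
After op 3 (delete): buffer="vdn" (len 3), cursors c1@0 c2@0, authorship ...
After op 4 (add_cursor(1)): buffer="vdn" (len 3), cursors c1@0 c2@0 c3@1, authorship ...
After op 5 (insert('n')): buffer="nnvndn" (len 6), cursors c1@2 c2@2 c3@4, authorship 12.3..
After op 6 (add_cursor(5)): buffer="nnvndn" (len 6), cursors c1@2 c2@2 c3@4 c4@5, authorship 12.3..
Authorship (.=original, N=cursor N): 1 2 . 3 . .
Index 3: author = 3

Answer: cursor 3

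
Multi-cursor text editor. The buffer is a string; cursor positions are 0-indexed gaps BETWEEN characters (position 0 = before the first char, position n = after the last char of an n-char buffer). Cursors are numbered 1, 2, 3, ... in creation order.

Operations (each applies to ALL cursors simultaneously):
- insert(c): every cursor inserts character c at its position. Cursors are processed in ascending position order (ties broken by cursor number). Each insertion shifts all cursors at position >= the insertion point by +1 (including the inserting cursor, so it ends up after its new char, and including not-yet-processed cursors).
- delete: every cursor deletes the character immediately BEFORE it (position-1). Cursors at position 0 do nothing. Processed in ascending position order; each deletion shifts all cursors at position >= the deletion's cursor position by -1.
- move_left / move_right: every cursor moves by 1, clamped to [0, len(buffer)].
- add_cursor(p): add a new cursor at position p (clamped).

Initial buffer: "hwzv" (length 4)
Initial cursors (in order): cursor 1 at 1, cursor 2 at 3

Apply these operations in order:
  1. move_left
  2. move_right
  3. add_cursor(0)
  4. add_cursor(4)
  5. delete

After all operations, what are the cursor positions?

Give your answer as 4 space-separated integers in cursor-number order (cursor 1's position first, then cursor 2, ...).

Answer: 0 1 0 1

Derivation:
After op 1 (move_left): buffer="hwzv" (len 4), cursors c1@0 c2@2, authorship ....
After op 2 (move_right): buffer="hwzv" (len 4), cursors c1@1 c2@3, authorship ....
After op 3 (add_cursor(0)): buffer="hwzv" (len 4), cursors c3@0 c1@1 c2@3, authorship ....
After op 4 (add_cursor(4)): buffer="hwzv" (len 4), cursors c3@0 c1@1 c2@3 c4@4, authorship ....
After op 5 (delete): buffer="w" (len 1), cursors c1@0 c3@0 c2@1 c4@1, authorship .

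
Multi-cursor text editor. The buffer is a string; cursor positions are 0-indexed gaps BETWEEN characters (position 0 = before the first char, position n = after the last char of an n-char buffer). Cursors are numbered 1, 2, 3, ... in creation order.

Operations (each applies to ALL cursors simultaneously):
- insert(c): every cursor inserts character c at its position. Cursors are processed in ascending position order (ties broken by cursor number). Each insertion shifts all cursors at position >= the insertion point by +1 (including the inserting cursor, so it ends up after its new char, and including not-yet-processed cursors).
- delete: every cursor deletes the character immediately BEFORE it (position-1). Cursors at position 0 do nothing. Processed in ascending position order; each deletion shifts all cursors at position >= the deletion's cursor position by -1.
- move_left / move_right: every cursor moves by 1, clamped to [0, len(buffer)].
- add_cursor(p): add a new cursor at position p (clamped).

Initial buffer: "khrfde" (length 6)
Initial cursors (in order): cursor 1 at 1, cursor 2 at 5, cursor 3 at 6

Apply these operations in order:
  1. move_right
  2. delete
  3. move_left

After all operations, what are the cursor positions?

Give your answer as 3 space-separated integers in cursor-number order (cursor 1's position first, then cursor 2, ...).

After op 1 (move_right): buffer="khrfde" (len 6), cursors c1@2 c2@6 c3@6, authorship ......
After op 2 (delete): buffer="krf" (len 3), cursors c1@1 c2@3 c3@3, authorship ...
After op 3 (move_left): buffer="krf" (len 3), cursors c1@0 c2@2 c3@2, authorship ...

Answer: 0 2 2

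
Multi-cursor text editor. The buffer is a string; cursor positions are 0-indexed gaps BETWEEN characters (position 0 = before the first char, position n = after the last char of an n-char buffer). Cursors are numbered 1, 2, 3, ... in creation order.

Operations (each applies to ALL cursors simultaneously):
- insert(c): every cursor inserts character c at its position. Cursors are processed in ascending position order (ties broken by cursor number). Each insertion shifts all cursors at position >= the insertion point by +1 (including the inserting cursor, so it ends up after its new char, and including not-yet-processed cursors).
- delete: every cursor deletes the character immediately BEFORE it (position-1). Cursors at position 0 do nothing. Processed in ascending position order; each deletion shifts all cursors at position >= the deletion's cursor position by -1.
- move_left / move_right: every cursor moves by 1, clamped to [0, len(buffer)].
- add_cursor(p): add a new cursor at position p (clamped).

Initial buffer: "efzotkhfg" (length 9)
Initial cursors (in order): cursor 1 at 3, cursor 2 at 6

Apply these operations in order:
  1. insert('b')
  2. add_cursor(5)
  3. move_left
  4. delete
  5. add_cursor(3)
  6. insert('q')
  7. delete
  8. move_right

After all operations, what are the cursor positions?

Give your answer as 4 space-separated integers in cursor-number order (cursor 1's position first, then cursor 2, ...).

Answer: 3 5 3 4

Derivation:
After op 1 (insert('b')): buffer="efzbotkbhfg" (len 11), cursors c1@4 c2@8, authorship ...1...2...
After op 2 (add_cursor(5)): buffer="efzbotkbhfg" (len 11), cursors c1@4 c3@5 c2@8, authorship ...1...2...
After op 3 (move_left): buffer="efzbotkbhfg" (len 11), cursors c1@3 c3@4 c2@7, authorship ...1...2...
After op 4 (delete): buffer="efotbhfg" (len 8), cursors c1@2 c3@2 c2@4, authorship ....2...
After op 5 (add_cursor(3)): buffer="efotbhfg" (len 8), cursors c1@2 c3@2 c4@3 c2@4, authorship ....2...
After op 6 (insert('q')): buffer="efqqoqtqbhfg" (len 12), cursors c1@4 c3@4 c4@6 c2@8, authorship ..13.4.22...
After op 7 (delete): buffer="efotbhfg" (len 8), cursors c1@2 c3@2 c4@3 c2@4, authorship ....2...
After op 8 (move_right): buffer="efotbhfg" (len 8), cursors c1@3 c3@3 c4@4 c2@5, authorship ....2...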